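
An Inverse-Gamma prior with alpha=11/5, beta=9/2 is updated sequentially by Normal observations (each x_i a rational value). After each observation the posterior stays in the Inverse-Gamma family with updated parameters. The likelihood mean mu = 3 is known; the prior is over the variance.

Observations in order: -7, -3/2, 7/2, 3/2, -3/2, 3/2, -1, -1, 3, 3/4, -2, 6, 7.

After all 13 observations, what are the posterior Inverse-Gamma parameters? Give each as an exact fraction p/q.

obs 1: x=-7 → posterior Inverse-Gamma(27/10, 109/2)
obs 2: x=-3/2 → posterior Inverse-Gamma(16/5, 517/8)
obs 3: x=7/2 → posterior Inverse-Gamma(37/10, 259/4)
obs 4: x=3/2 → posterior Inverse-Gamma(21/5, 527/8)
obs 5: x=-3/2 → posterior Inverse-Gamma(47/10, 76)
obs 6: x=3/2 → posterior Inverse-Gamma(26/5, 617/8)
obs 7: x=-1 → posterior Inverse-Gamma(57/10, 681/8)
obs 8: x=-1 → posterior Inverse-Gamma(31/5, 745/8)
obs 9: x=3 → posterior Inverse-Gamma(67/10, 745/8)
obs 10: x=3/4 → posterior Inverse-Gamma(36/5, 3061/32)
obs 11: x=-2 → posterior Inverse-Gamma(77/10, 3461/32)
obs 12: x=6 → posterior Inverse-Gamma(41/5, 3605/32)
obs 13: x=7 → posterior Inverse-Gamma(87/10, 3861/32)

alpha=87/10, beta=3861/32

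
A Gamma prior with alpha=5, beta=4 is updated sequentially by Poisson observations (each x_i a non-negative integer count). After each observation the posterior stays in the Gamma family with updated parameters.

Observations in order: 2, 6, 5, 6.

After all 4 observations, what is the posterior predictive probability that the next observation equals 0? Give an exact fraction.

obs 1: x=2 → posterior Gamma(7, 5)
obs 2: x=6 → posterior Gamma(13, 6)
obs 3: x=5 → posterior Gamma(18, 7)
obs 4: x=6 → posterior Gamma(24, 8)

4722366482869645213696/79766443076872509863361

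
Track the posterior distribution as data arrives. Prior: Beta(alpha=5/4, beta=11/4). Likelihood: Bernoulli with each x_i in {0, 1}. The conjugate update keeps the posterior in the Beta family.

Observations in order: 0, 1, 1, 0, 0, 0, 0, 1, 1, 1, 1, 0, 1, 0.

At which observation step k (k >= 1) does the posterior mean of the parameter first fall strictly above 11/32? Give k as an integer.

obs 1: x=0 → posterior Beta(5/4, 15/4)
obs 2: x=1 → posterior Beta(9/4, 15/4)
obs 3: x=1 → posterior Beta(13/4, 15/4)
obs 4: x=0 → posterior Beta(13/4, 19/4)
obs 5: x=0 → posterior Beta(13/4, 23/4)
obs 6: x=0 → posterior Beta(13/4, 27/4)
obs 7: x=0 → posterior Beta(13/4, 31/4)
obs 8: x=1 → posterior Beta(17/4, 31/4)
obs 9: x=1 → posterior Beta(21/4, 31/4)
obs 10: x=1 → posterior Beta(25/4, 31/4)
obs 11: x=1 → posterior Beta(29/4, 31/4)
obs 12: x=0 → posterior Beta(29/4, 35/4)
obs 13: x=1 → posterior Beta(33/4, 35/4)
obs 14: x=0 → posterior Beta(33/4, 39/4)

k = 2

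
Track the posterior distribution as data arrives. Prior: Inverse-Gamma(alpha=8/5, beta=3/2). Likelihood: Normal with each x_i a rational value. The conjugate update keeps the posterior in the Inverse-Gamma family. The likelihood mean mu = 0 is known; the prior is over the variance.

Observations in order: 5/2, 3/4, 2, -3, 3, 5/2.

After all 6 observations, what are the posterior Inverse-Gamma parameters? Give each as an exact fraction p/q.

alpha=23/5, beta=609/32

obs 1: x=5/2 → posterior Inverse-Gamma(21/10, 37/8)
obs 2: x=3/4 → posterior Inverse-Gamma(13/5, 157/32)
obs 3: x=2 → posterior Inverse-Gamma(31/10, 221/32)
obs 4: x=-3 → posterior Inverse-Gamma(18/5, 365/32)
obs 5: x=3 → posterior Inverse-Gamma(41/10, 509/32)
obs 6: x=5/2 → posterior Inverse-Gamma(23/5, 609/32)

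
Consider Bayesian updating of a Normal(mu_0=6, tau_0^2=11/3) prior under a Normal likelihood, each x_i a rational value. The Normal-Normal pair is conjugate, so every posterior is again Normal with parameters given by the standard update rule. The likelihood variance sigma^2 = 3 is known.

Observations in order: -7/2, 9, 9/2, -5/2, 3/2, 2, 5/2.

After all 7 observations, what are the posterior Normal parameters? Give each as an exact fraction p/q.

mu_0=405/172, tau_0^2=33/86

obs 1: x=-7/2 → posterior Normal(31/40, 33/20)
obs 2: x=9 → posterior Normal(229/62, 33/31)
obs 3: x=9/2 → posterior Normal(82/21, 11/14)
obs 4: x=-5/2 → posterior Normal(273/106, 33/53)
obs 5: x=3/2 → posterior Normal(153/64, 33/64)
obs 6: x=2 → posterior Normal(7/3, 11/25)
obs 7: x=5/2 → posterior Normal(405/172, 33/86)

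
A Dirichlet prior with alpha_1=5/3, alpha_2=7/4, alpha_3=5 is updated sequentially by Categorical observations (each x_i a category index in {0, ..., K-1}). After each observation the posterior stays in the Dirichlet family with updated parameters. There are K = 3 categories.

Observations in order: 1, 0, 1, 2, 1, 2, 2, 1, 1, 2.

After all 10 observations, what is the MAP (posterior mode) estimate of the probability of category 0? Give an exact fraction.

obs 1: x=1 → posterior Dirichlet(5/3, 11/4, 5)
obs 2: x=0 → posterior Dirichlet(8/3, 11/4, 5)
obs 3: x=1 → posterior Dirichlet(8/3, 15/4, 5)
obs 4: x=2 → posterior Dirichlet(8/3, 15/4, 6)
obs 5: x=1 → posterior Dirichlet(8/3, 19/4, 6)
obs 6: x=2 → posterior Dirichlet(8/3, 19/4, 7)
obs 7: x=2 → posterior Dirichlet(8/3, 19/4, 8)
obs 8: x=1 → posterior Dirichlet(8/3, 23/4, 8)
obs 9: x=1 → posterior Dirichlet(8/3, 27/4, 8)
obs 10: x=2 → posterior Dirichlet(8/3, 27/4, 9)

4/37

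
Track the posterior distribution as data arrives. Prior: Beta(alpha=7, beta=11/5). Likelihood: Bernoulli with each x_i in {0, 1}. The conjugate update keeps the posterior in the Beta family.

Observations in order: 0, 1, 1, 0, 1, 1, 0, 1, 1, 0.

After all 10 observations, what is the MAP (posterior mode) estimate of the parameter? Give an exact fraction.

obs 1: x=0 → posterior Beta(7, 16/5)
obs 2: x=1 → posterior Beta(8, 16/5)
obs 3: x=1 → posterior Beta(9, 16/5)
obs 4: x=0 → posterior Beta(9, 21/5)
obs 5: x=1 → posterior Beta(10, 21/5)
obs 6: x=1 → posterior Beta(11, 21/5)
obs 7: x=0 → posterior Beta(11, 26/5)
obs 8: x=1 → posterior Beta(12, 26/5)
obs 9: x=1 → posterior Beta(13, 26/5)
obs 10: x=0 → posterior Beta(13, 31/5)

30/43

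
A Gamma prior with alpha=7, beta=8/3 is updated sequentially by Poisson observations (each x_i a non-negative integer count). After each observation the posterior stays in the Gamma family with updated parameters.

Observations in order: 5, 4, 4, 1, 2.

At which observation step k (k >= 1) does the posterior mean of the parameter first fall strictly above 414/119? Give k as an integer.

k = 3

obs 1: x=5 → posterior Gamma(12, 11/3)
obs 2: x=4 → posterior Gamma(16, 14/3)
obs 3: x=4 → posterior Gamma(20, 17/3)
obs 4: x=1 → posterior Gamma(21, 20/3)
obs 5: x=2 → posterior Gamma(23, 23/3)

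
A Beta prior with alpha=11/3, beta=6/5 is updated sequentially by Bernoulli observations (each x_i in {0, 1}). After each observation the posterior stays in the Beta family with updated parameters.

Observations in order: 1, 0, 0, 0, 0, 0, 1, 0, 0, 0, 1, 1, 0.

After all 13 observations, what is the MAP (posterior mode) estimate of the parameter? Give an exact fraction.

obs 1: x=1 → posterior Beta(14/3, 6/5)
obs 2: x=0 → posterior Beta(14/3, 11/5)
obs 3: x=0 → posterior Beta(14/3, 16/5)
obs 4: x=0 → posterior Beta(14/3, 21/5)
obs 5: x=0 → posterior Beta(14/3, 26/5)
obs 6: x=0 → posterior Beta(14/3, 31/5)
obs 7: x=1 → posterior Beta(17/3, 31/5)
obs 8: x=0 → posterior Beta(17/3, 36/5)
obs 9: x=0 → posterior Beta(17/3, 41/5)
obs 10: x=0 → posterior Beta(17/3, 46/5)
obs 11: x=1 → posterior Beta(20/3, 46/5)
obs 12: x=1 → posterior Beta(23/3, 46/5)
obs 13: x=0 → posterior Beta(23/3, 51/5)

50/119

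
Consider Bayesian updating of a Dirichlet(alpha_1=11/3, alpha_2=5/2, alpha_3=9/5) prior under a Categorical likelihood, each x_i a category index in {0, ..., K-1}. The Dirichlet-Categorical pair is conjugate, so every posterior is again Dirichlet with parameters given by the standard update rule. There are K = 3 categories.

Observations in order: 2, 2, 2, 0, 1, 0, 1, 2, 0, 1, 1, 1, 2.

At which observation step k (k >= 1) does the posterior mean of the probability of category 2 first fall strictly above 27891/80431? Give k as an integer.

k = 2

obs 1: x=2 → posterior Dirichlet(11/3, 5/2, 14/5)
obs 2: x=2 → posterior Dirichlet(11/3, 5/2, 19/5)
obs 3: x=2 → posterior Dirichlet(11/3, 5/2, 24/5)
obs 4: x=0 → posterior Dirichlet(14/3, 5/2, 24/5)
obs 5: x=1 → posterior Dirichlet(14/3, 7/2, 24/5)
obs 6: x=0 → posterior Dirichlet(17/3, 7/2, 24/5)
obs 7: x=1 → posterior Dirichlet(17/3, 9/2, 24/5)
obs 8: x=2 → posterior Dirichlet(17/3, 9/2, 29/5)
obs 9: x=0 → posterior Dirichlet(20/3, 9/2, 29/5)
obs 10: x=1 → posterior Dirichlet(20/3, 11/2, 29/5)
obs 11: x=1 → posterior Dirichlet(20/3, 13/2, 29/5)
obs 12: x=1 → posterior Dirichlet(20/3, 15/2, 29/5)
obs 13: x=2 → posterior Dirichlet(20/3, 15/2, 34/5)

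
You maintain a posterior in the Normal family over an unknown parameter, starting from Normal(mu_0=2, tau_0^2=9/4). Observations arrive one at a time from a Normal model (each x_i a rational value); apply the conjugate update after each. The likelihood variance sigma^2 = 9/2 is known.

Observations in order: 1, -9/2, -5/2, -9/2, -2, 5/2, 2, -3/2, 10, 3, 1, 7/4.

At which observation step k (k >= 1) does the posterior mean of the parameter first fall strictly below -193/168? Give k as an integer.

obs 1: x=1 → posterior Normal(5/3, 3/2)
obs 2: x=-9/2 → posterior Normal(1/8, 9/8)
obs 3: x=-5/2 → posterior Normal(-2/5, 9/10)
obs 4: x=-9/2 → posterior Normal(-13/12, 3/4)
obs 5: x=-2 → posterior Normal(-17/14, 9/14)
obs 6: x=5/2 → posterior Normal(-3/4, 9/16)
obs 7: x=2 → posterior Normal(-4/9, 1/2)
obs 8: x=-3/2 → posterior Normal(-11/20, 9/20)
obs 9: x=10 → posterior Normal(9/22, 9/22)
obs 10: x=3 → posterior Normal(5/8, 3/8)
obs 11: x=1 → posterior Normal(17/26, 9/26)
obs 12: x=7/4 → posterior Normal(41/56, 9/28)

k = 5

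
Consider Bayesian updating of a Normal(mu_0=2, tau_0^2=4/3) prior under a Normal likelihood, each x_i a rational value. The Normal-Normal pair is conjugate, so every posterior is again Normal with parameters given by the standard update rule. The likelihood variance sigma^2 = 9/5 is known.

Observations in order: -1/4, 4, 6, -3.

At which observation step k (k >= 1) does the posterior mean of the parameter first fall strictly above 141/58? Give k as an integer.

obs 1: x=-1/4 → posterior Normal(49/47, 36/47)
obs 2: x=4 → posterior Normal(129/67, 36/67)
obs 3: x=6 → posterior Normal(83/29, 12/29)
obs 4: x=-3 → posterior Normal(189/107, 36/107)

k = 3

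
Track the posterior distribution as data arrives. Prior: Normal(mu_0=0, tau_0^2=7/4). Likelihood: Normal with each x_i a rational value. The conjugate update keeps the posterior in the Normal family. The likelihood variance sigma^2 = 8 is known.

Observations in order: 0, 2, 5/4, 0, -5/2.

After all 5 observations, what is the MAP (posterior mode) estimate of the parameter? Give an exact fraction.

obs 1: x=0 → posterior Normal(0, 56/39)
obs 2: x=2 → posterior Normal(7/23, 28/23)
obs 3: x=5/4 → posterior Normal(91/212, 56/53)
obs 4: x=0 → posterior Normal(91/240, 14/15)
obs 5: x=-5/2 → posterior Normal(21/268, 56/67)

21/268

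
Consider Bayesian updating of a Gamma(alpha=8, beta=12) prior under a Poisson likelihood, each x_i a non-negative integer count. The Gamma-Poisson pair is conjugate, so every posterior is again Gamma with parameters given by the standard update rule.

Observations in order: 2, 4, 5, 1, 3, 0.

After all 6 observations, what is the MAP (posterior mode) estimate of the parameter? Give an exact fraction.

obs 1: x=2 → posterior Gamma(10, 13)
obs 2: x=4 → posterior Gamma(14, 14)
obs 3: x=5 → posterior Gamma(19, 15)
obs 4: x=1 → posterior Gamma(20, 16)
obs 5: x=3 → posterior Gamma(23, 17)
obs 6: x=0 → posterior Gamma(23, 18)

11/9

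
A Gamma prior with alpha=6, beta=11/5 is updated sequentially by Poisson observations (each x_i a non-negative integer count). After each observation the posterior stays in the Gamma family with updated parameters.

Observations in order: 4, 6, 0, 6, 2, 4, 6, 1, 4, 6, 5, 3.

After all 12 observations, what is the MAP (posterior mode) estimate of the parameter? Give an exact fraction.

obs 1: x=4 → posterior Gamma(10, 16/5)
obs 2: x=6 → posterior Gamma(16, 21/5)
obs 3: x=0 → posterior Gamma(16, 26/5)
obs 4: x=6 → posterior Gamma(22, 31/5)
obs 5: x=2 → posterior Gamma(24, 36/5)
obs 6: x=4 → posterior Gamma(28, 41/5)
obs 7: x=6 → posterior Gamma(34, 46/5)
obs 8: x=1 → posterior Gamma(35, 51/5)
obs 9: x=4 → posterior Gamma(39, 56/5)
obs 10: x=6 → posterior Gamma(45, 61/5)
obs 11: x=5 → posterior Gamma(50, 66/5)
obs 12: x=3 → posterior Gamma(53, 71/5)

260/71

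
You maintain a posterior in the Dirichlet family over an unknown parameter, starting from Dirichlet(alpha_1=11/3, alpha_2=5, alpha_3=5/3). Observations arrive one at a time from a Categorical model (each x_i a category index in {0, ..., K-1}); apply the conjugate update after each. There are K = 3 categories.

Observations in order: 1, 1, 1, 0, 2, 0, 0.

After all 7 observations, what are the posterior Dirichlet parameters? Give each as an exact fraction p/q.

alpha_1=20/3, alpha_2=8, alpha_3=8/3

obs 1: x=1 → posterior Dirichlet(11/3, 6, 5/3)
obs 2: x=1 → posterior Dirichlet(11/3, 7, 5/3)
obs 3: x=1 → posterior Dirichlet(11/3, 8, 5/3)
obs 4: x=0 → posterior Dirichlet(14/3, 8, 5/3)
obs 5: x=2 → posterior Dirichlet(14/3, 8, 8/3)
obs 6: x=0 → posterior Dirichlet(17/3, 8, 8/3)
obs 7: x=0 → posterior Dirichlet(20/3, 8, 8/3)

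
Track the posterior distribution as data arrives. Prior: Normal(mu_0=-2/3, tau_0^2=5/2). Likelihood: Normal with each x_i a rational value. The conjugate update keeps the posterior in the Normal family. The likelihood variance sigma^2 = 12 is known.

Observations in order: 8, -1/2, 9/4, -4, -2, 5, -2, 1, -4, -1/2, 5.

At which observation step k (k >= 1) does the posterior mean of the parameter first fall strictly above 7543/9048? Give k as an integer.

k = 3

obs 1: x=8 → posterior Normal(24/29, 60/29)
obs 2: x=-1/2 → posterior Normal(43/68, 30/17)
obs 3: x=9/4 → posterior Normal(131/156, 20/13)
obs 4: x=-4 → posterior Normal(51/176, 15/11)
obs 5: x=-2 → posterior Normal(11/196, 60/49)
obs 6: x=5 → posterior Normal(37/72, 10/9)
obs 7: x=-2 → posterior Normal(71/236, 60/59)
obs 8: x=1 → posterior Normal(91/256, 15/16)
obs 9: x=-4 → posterior Normal(11/276, 20/23)
obs 10: x=-1/2 → posterior Normal(1/296, 30/37)
obs 11: x=5 → posterior Normal(101/316, 60/79)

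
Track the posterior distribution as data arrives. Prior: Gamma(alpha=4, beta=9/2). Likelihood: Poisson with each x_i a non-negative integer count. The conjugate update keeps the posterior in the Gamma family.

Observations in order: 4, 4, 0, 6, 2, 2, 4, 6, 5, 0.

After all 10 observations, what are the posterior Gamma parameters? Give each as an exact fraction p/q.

alpha=37, beta=29/2

obs 1: x=4 → posterior Gamma(8, 11/2)
obs 2: x=4 → posterior Gamma(12, 13/2)
obs 3: x=0 → posterior Gamma(12, 15/2)
obs 4: x=6 → posterior Gamma(18, 17/2)
obs 5: x=2 → posterior Gamma(20, 19/2)
obs 6: x=2 → posterior Gamma(22, 21/2)
obs 7: x=4 → posterior Gamma(26, 23/2)
obs 8: x=6 → posterior Gamma(32, 25/2)
obs 9: x=5 → posterior Gamma(37, 27/2)
obs 10: x=0 → posterior Gamma(37, 29/2)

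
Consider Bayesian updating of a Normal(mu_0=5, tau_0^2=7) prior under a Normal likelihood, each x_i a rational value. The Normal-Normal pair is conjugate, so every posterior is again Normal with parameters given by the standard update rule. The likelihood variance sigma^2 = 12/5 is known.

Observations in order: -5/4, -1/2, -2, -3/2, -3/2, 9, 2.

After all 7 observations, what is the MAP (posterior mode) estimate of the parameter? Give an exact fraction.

835/1028

obs 1: x=-5/4 → posterior Normal(65/188, 84/47)
obs 2: x=-1/2 → posterior Normal(-5/328, 42/41)
obs 3: x=-2 → posterior Normal(-95/156, 28/39)
obs 4: x=-3/2 → posterior Normal(-495/608, 21/38)
obs 5: x=-3/2 → posterior Normal(-705/748, 84/187)
obs 6: x=9 → posterior Normal(5/8, 14/37)
obs 7: x=2 → posterior Normal(835/1028, 84/257)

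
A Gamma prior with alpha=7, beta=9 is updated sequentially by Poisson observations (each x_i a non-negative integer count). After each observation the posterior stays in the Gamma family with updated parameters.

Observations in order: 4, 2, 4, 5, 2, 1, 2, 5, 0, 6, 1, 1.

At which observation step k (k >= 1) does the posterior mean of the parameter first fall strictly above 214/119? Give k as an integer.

k = 8

obs 1: x=4 → posterior Gamma(11, 10)
obs 2: x=2 → posterior Gamma(13, 11)
obs 3: x=4 → posterior Gamma(17, 12)
obs 4: x=5 → posterior Gamma(22, 13)
obs 5: x=2 → posterior Gamma(24, 14)
obs 6: x=1 → posterior Gamma(25, 15)
obs 7: x=2 → posterior Gamma(27, 16)
obs 8: x=5 → posterior Gamma(32, 17)
obs 9: x=0 → posterior Gamma(32, 18)
obs 10: x=6 → posterior Gamma(38, 19)
obs 11: x=1 → posterior Gamma(39, 20)
obs 12: x=1 → posterior Gamma(40, 21)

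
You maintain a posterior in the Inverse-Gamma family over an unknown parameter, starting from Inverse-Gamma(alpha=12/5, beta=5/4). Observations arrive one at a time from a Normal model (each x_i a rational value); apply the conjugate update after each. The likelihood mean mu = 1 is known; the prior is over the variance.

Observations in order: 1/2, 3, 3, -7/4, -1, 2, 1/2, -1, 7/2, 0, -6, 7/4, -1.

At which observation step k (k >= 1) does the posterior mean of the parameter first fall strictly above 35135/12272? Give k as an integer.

k = 9

obs 1: x=1/2 → posterior Inverse-Gamma(29/10, 11/8)
obs 2: x=3 → posterior Inverse-Gamma(17/5, 27/8)
obs 3: x=3 → posterior Inverse-Gamma(39/10, 43/8)
obs 4: x=-7/4 → posterior Inverse-Gamma(22/5, 293/32)
obs 5: x=-1 → posterior Inverse-Gamma(49/10, 357/32)
obs 6: x=2 → posterior Inverse-Gamma(27/5, 373/32)
obs 7: x=1/2 → posterior Inverse-Gamma(59/10, 377/32)
obs 8: x=-1 → posterior Inverse-Gamma(32/5, 441/32)
obs 9: x=7/2 → posterior Inverse-Gamma(69/10, 541/32)
obs 10: x=0 → posterior Inverse-Gamma(37/5, 557/32)
obs 11: x=-6 → posterior Inverse-Gamma(79/10, 1341/32)
obs 12: x=7/4 → posterior Inverse-Gamma(42/5, 675/16)
obs 13: x=-1 → posterior Inverse-Gamma(89/10, 707/16)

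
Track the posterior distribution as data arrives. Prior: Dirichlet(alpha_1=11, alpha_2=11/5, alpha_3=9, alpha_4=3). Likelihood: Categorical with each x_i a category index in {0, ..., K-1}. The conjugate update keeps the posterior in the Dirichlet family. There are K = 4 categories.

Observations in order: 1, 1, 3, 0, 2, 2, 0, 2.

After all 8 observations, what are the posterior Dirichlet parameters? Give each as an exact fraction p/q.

alpha_1=13, alpha_2=21/5, alpha_3=12, alpha_4=4

obs 1: x=1 → posterior Dirichlet(11, 16/5, 9, 3)
obs 2: x=1 → posterior Dirichlet(11, 21/5, 9, 3)
obs 3: x=3 → posterior Dirichlet(11, 21/5, 9, 4)
obs 4: x=0 → posterior Dirichlet(12, 21/5, 9, 4)
obs 5: x=2 → posterior Dirichlet(12, 21/5, 10, 4)
obs 6: x=2 → posterior Dirichlet(12, 21/5, 11, 4)
obs 7: x=0 → posterior Dirichlet(13, 21/5, 11, 4)
obs 8: x=2 → posterior Dirichlet(13, 21/5, 12, 4)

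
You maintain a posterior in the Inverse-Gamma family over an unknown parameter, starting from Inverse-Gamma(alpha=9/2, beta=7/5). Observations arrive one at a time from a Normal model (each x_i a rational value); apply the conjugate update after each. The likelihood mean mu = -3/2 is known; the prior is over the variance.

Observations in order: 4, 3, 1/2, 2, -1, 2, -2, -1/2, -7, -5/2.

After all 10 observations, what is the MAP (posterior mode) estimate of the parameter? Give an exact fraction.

obs 1: x=4 → posterior Inverse-Gamma(5, 661/40)
obs 2: x=3 → posterior Inverse-Gamma(11/2, 533/20)
obs 3: x=1/2 → posterior Inverse-Gamma(6, 573/20)
obs 4: x=2 → posterior Inverse-Gamma(13/2, 1391/40)
obs 5: x=-1 → posterior Inverse-Gamma(7, 349/10)
obs 6: x=2 → posterior Inverse-Gamma(15/2, 1641/40)
obs 7: x=-2 → posterior Inverse-Gamma(8, 823/20)
obs 8: x=-1/2 → posterior Inverse-Gamma(17/2, 833/20)
obs 9: x=-7 → posterior Inverse-Gamma(9, 2271/40)
obs 10: x=-5/2 → posterior Inverse-Gamma(19/2, 2291/40)

2291/420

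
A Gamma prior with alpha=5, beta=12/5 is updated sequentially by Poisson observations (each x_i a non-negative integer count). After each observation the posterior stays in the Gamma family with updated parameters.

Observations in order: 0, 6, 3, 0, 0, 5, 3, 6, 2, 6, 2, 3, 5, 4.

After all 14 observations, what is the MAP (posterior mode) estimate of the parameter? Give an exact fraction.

obs 1: x=0 → posterior Gamma(5, 17/5)
obs 2: x=6 → posterior Gamma(11, 22/5)
obs 3: x=3 → posterior Gamma(14, 27/5)
obs 4: x=0 → posterior Gamma(14, 32/5)
obs 5: x=0 → posterior Gamma(14, 37/5)
obs 6: x=5 → posterior Gamma(19, 42/5)
obs 7: x=3 → posterior Gamma(22, 47/5)
obs 8: x=6 → posterior Gamma(28, 52/5)
obs 9: x=2 → posterior Gamma(30, 57/5)
obs 10: x=6 → posterior Gamma(36, 62/5)
obs 11: x=2 → posterior Gamma(38, 67/5)
obs 12: x=3 → posterior Gamma(41, 72/5)
obs 13: x=5 → posterior Gamma(46, 77/5)
obs 14: x=4 → posterior Gamma(50, 82/5)

245/82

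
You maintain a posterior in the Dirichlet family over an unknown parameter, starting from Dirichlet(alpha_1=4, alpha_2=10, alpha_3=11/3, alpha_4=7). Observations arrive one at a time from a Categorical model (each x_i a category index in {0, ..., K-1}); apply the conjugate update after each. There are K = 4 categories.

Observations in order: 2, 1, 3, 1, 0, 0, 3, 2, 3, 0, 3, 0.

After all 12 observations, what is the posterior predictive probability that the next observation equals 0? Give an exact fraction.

obs 1: x=2 → posterior Dirichlet(4, 10, 14/3, 7)
obs 2: x=1 → posterior Dirichlet(4, 11, 14/3, 7)
obs 3: x=3 → posterior Dirichlet(4, 11, 14/3, 8)
obs 4: x=1 → posterior Dirichlet(4, 12, 14/3, 8)
obs 5: x=0 → posterior Dirichlet(5, 12, 14/3, 8)
obs 6: x=0 → posterior Dirichlet(6, 12, 14/3, 8)
obs 7: x=3 → posterior Dirichlet(6, 12, 14/3, 9)
obs 8: x=2 → posterior Dirichlet(6, 12, 17/3, 9)
obs 9: x=3 → posterior Dirichlet(6, 12, 17/3, 10)
obs 10: x=0 → posterior Dirichlet(7, 12, 17/3, 10)
obs 11: x=3 → posterior Dirichlet(7, 12, 17/3, 11)
obs 12: x=0 → posterior Dirichlet(8, 12, 17/3, 11)

12/55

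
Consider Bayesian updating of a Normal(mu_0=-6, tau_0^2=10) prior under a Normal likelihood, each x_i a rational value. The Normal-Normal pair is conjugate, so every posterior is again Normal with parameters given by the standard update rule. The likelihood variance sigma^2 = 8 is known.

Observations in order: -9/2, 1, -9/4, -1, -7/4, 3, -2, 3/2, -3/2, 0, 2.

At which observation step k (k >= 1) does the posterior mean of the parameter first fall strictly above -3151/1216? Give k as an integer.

k = 4

obs 1: x=-9/2 → posterior Normal(-31/6, 40/9)
obs 2: x=1 → posterior Normal(-83/28, 20/7)
obs 3: x=-9/4 → posterior Normal(-211/76, 40/19)
obs 4: x=-1 → posterior Normal(-77/32, 5/3)
obs 5: x=-7/4 → posterior Normal(-133/58, 40/29)
obs 6: x=3 → posterior Normal(-103/68, 20/17)
obs 7: x=-2 → posterior Normal(-41/26, 40/39)
obs 8: x=3/2 → posterior Normal(-27/22, 10/11)
obs 9: x=-3/2 → posterior Normal(-123/98, 40/49)
obs 10: x=0 → posterior Normal(-41/36, 20/27)
obs 11: x=2 → posterior Normal(-103/118, 40/59)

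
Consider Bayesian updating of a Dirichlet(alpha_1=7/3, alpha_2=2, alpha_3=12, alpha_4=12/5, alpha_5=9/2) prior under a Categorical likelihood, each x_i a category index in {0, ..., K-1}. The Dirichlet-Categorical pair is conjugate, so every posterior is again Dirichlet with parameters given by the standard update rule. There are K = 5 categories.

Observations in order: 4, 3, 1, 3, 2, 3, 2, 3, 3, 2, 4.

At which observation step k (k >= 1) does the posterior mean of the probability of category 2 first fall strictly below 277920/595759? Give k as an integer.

obs 1: x=4 → posterior Dirichlet(7/3, 2, 12, 12/5, 11/2)
obs 2: x=3 → posterior Dirichlet(7/3, 2, 12, 17/5, 11/2)
obs 3: x=1 → posterior Dirichlet(7/3, 3, 12, 17/5, 11/2)
obs 4: x=3 → posterior Dirichlet(7/3, 3, 12, 22/5, 11/2)
obs 5: x=2 → posterior Dirichlet(7/3, 3, 13, 22/5, 11/2)
obs 6: x=3 → posterior Dirichlet(7/3, 3, 13, 27/5, 11/2)
obs 7: x=2 → posterior Dirichlet(7/3, 3, 14, 27/5, 11/2)
obs 8: x=3 → posterior Dirichlet(7/3, 3, 14, 32/5, 11/2)
obs 9: x=3 → posterior Dirichlet(7/3, 3, 14, 37/5, 11/2)
obs 10: x=2 → posterior Dirichlet(7/3, 3, 15, 37/5, 11/2)
obs 11: x=4 → posterior Dirichlet(7/3, 3, 15, 37/5, 13/2)

k = 3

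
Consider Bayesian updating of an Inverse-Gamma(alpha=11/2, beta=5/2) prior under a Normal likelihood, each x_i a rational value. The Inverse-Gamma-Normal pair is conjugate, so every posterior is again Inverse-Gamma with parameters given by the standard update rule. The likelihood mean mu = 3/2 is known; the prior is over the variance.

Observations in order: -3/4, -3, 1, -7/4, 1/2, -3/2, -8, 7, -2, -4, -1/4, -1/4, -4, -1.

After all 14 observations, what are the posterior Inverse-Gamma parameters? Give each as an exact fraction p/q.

obs 1: x=-3/4 → posterior Inverse-Gamma(6, 161/32)
obs 2: x=-3 → posterior Inverse-Gamma(13/2, 485/32)
obs 3: x=1 → posterior Inverse-Gamma(7, 489/32)
obs 4: x=-7/4 → posterior Inverse-Gamma(15/2, 329/16)
obs 5: x=1/2 → posterior Inverse-Gamma(8, 337/16)
obs 6: x=-3/2 → posterior Inverse-Gamma(17/2, 409/16)
obs 7: x=-8 → posterior Inverse-Gamma(9, 1131/16)
obs 8: x=7 → posterior Inverse-Gamma(19/2, 1373/16)
obs 9: x=-2 → posterior Inverse-Gamma(10, 1471/16)
obs 10: x=-4 → posterior Inverse-Gamma(21/2, 1713/16)
obs 11: x=-1/4 → posterior Inverse-Gamma(11, 3475/32)
obs 12: x=-1/4 → posterior Inverse-Gamma(23/2, 881/8)
obs 13: x=-4 → posterior Inverse-Gamma(12, 501/4)
obs 14: x=-1 → posterior Inverse-Gamma(25/2, 1027/8)

alpha=25/2, beta=1027/8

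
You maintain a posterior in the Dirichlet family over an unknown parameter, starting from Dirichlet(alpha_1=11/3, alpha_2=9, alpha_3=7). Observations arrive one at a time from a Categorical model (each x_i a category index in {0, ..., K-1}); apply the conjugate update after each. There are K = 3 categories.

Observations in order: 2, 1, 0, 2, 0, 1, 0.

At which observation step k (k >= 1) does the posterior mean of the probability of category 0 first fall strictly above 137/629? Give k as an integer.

k = 5

obs 1: x=2 → posterior Dirichlet(11/3, 9, 8)
obs 2: x=1 → posterior Dirichlet(11/3, 10, 8)
obs 3: x=0 → posterior Dirichlet(14/3, 10, 8)
obs 4: x=2 → posterior Dirichlet(14/3, 10, 9)
obs 5: x=0 → posterior Dirichlet(17/3, 10, 9)
obs 6: x=1 → posterior Dirichlet(17/3, 11, 9)
obs 7: x=0 → posterior Dirichlet(20/3, 11, 9)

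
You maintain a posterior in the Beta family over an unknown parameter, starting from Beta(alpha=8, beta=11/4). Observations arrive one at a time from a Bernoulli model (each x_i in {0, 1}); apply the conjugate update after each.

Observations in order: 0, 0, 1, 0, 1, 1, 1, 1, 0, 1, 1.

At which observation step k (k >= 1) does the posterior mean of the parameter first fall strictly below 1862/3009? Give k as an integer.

k = 4

obs 1: x=0 → posterior Beta(8, 15/4)
obs 2: x=0 → posterior Beta(8, 19/4)
obs 3: x=1 → posterior Beta(9, 19/4)
obs 4: x=0 → posterior Beta(9, 23/4)
obs 5: x=1 → posterior Beta(10, 23/4)
obs 6: x=1 → posterior Beta(11, 23/4)
obs 7: x=1 → posterior Beta(12, 23/4)
obs 8: x=1 → posterior Beta(13, 23/4)
obs 9: x=0 → posterior Beta(13, 27/4)
obs 10: x=1 → posterior Beta(14, 27/4)
obs 11: x=1 → posterior Beta(15, 27/4)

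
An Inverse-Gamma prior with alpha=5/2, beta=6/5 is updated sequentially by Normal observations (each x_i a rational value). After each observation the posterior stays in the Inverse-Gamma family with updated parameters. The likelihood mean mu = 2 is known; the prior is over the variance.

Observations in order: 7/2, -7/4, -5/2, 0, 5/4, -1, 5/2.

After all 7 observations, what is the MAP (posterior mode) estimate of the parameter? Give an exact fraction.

2111/560

obs 1: x=7/2 → posterior Inverse-Gamma(3, 93/40)
obs 2: x=-7/4 → posterior Inverse-Gamma(7/2, 1497/160)
obs 3: x=-5/2 → posterior Inverse-Gamma(4, 3117/160)
obs 4: x=0 → posterior Inverse-Gamma(9/2, 3437/160)
obs 5: x=5/4 → posterior Inverse-Gamma(5, 1741/80)
obs 6: x=-1 → posterior Inverse-Gamma(11/2, 2101/80)
obs 7: x=5/2 → posterior Inverse-Gamma(6, 2111/80)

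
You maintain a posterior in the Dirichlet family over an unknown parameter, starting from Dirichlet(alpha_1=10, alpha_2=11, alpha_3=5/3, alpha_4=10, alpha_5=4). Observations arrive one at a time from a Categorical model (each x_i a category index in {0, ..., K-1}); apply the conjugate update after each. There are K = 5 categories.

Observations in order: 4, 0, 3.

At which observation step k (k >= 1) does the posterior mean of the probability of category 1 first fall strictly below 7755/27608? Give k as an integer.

obs 1: x=4 → posterior Dirichlet(10, 11, 5/3, 10, 5)
obs 2: x=0 → posterior Dirichlet(11, 11, 5/3, 10, 5)
obs 3: x=3 → posterior Dirichlet(11, 11, 5/3, 11, 5)

k = 3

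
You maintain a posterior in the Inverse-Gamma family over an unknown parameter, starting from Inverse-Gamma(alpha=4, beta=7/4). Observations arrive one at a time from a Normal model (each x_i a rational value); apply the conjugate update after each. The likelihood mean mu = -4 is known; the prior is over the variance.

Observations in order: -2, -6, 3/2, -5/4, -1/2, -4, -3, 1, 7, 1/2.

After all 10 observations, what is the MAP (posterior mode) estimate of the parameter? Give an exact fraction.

3661/320

obs 1: x=-2 → posterior Inverse-Gamma(9/2, 15/4)
obs 2: x=-6 → posterior Inverse-Gamma(5, 23/4)
obs 3: x=3/2 → posterior Inverse-Gamma(11/2, 167/8)
obs 4: x=-5/4 → posterior Inverse-Gamma(6, 789/32)
obs 5: x=-1/2 → posterior Inverse-Gamma(13/2, 985/32)
obs 6: x=-4 → posterior Inverse-Gamma(7, 985/32)
obs 7: x=-3 → posterior Inverse-Gamma(15/2, 1001/32)
obs 8: x=1 → posterior Inverse-Gamma(8, 1401/32)
obs 9: x=7 → posterior Inverse-Gamma(17/2, 3337/32)
obs 10: x=1/2 → posterior Inverse-Gamma(9, 3661/32)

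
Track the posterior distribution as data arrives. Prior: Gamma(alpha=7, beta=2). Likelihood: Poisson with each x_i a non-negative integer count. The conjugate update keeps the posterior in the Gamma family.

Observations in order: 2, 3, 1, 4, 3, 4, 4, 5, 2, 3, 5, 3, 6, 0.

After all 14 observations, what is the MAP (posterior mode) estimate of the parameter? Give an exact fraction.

obs 1: x=2 → posterior Gamma(9, 3)
obs 2: x=3 → posterior Gamma(12, 4)
obs 3: x=1 → posterior Gamma(13, 5)
obs 4: x=4 → posterior Gamma(17, 6)
obs 5: x=3 → posterior Gamma(20, 7)
obs 6: x=4 → posterior Gamma(24, 8)
obs 7: x=4 → posterior Gamma(28, 9)
obs 8: x=5 → posterior Gamma(33, 10)
obs 9: x=2 → posterior Gamma(35, 11)
obs 10: x=3 → posterior Gamma(38, 12)
obs 11: x=5 → posterior Gamma(43, 13)
obs 12: x=3 → posterior Gamma(46, 14)
obs 13: x=6 → posterior Gamma(52, 15)
obs 14: x=0 → posterior Gamma(52, 16)

51/16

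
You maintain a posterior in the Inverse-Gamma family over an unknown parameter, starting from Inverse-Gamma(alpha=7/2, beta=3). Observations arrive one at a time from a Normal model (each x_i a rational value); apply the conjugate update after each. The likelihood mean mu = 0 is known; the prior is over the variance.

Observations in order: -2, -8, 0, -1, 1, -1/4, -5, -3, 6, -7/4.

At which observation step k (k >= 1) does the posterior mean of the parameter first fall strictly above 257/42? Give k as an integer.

obs 1: x=-2 → posterior Inverse-Gamma(4, 5)
obs 2: x=-8 → posterior Inverse-Gamma(9/2, 37)
obs 3: x=0 → posterior Inverse-Gamma(5, 37)
obs 4: x=-1 → posterior Inverse-Gamma(11/2, 75/2)
obs 5: x=1 → posterior Inverse-Gamma(6, 38)
obs 6: x=-1/4 → posterior Inverse-Gamma(13/2, 1217/32)
obs 7: x=-5 → posterior Inverse-Gamma(7, 1617/32)
obs 8: x=-3 → posterior Inverse-Gamma(15/2, 1761/32)
obs 9: x=6 → posterior Inverse-Gamma(8, 2337/32)
obs 10: x=-7/4 → posterior Inverse-Gamma(17/2, 1193/16)

k = 2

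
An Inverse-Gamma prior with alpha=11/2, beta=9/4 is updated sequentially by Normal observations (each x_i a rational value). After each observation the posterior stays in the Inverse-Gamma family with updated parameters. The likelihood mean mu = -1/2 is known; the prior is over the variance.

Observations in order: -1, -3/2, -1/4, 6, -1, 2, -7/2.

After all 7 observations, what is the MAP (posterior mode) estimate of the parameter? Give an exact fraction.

1017/320

obs 1: x=-1 → posterior Inverse-Gamma(6, 19/8)
obs 2: x=-3/2 → posterior Inverse-Gamma(13/2, 23/8)
obs 3: x=-1/4 → posterior Inverse-Gamma(7, 93/32)
obs 4: x=6 → posterior Inverse-Gamma(15/2, 769/32)
obs 5: x=-1 → posterior Inverse-Gamma(8, 773/32)
obs 6: x=2 → posterior Inverse-Gamma(17/2, 873/32)
obs 7: x=-7/2 → posterior Inverse-Gamma(9, 1017/32)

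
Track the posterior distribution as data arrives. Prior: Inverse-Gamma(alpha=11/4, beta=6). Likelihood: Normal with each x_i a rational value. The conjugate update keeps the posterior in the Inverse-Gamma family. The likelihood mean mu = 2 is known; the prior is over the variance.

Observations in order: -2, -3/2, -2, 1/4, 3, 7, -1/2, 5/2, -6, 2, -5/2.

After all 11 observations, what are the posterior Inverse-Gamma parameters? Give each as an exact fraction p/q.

obs 1: x=-2 → posterior Inverse-Gamma(13/4, 14)
obs 2: x=-3/2 → posterior Inverse-Gamma(15/4, 161/8)
obs 3: x=-2 → posterior Inverse-Gamma(17/4, 225/8)
obs 4: x=1/4 → posterior Inverse-Gamma(19/4, 949/32)
obs 5: x=3 → posterior Inverse-Gamma(21/4, 965/32)
obs 6: x=7 → posterior Inverse-Gamma(23/4, 1365/32)
obs 7: x=-1/2 → posterior Inverse-Gamma(25/4, 1465/32)
obs 8: x=5/2 → posterior Inverse-Gamma(27/4, 1469/32)
obs 9: x=-6 → posterior Inverse-Gamma(29/4, 2493/32)
obs 10: x=2 → posterior Inverse-Gamma(31/4, 2493/32)
obs 11: x=-5/2 → posterior Inverse-Gamma(33/4, 2817/32)

alpha=33/4, beta=2817/32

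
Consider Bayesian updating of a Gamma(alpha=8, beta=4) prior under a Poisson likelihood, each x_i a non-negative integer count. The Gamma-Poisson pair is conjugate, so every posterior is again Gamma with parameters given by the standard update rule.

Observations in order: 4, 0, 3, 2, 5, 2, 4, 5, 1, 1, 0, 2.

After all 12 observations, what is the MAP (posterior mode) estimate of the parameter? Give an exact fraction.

9/4

obs 1: x=4 → posterior Gamma(12, 5)
obs 2: x=0 → posterior Gamma(12, 6)
obs 3: x=3 → posterior Gamma(15, 7)
obs 4: x=2 → posterior Gamma(17, 8)
obs 5: x=5 → posterior Gamma(22, 9)
obs 6: x=2 → posterior Gamma(24, 10)
obs 7: x=4 → posterior Gamma(28, 11)
obs 8: x=5 → posterior Gamma(33, 12)
obs 9: x=1 → posterior Gamma(34, 13)
obs 10: x=1 → posterior Gamma(35, 14)
obs 11: x=0 → posterior Gamma(35, 15)
obs 12: x=2 → posterior Gamma(37, 16)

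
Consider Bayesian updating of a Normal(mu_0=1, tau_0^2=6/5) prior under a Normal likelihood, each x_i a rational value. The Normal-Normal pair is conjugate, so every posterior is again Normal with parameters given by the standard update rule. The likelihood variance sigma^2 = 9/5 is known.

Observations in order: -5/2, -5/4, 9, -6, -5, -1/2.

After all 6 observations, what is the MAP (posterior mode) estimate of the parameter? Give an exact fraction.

obs 1: x=-5/2 → posterior Normal(-2/5, 18/25)
obs 2: x=-5/4 → posterior Normal(-9/14, 18/35)
obs 3: x=9 → posterior Normal(3/2, 2/5)
obs 4: x=-6 → posterior Normal(3/22, 18/55)
obs 5: x=-5 → posterior Normal(-17/26, 18/65)
obs 6: x=-1/2 → posterior Normal(-19/30, 6/25)

-19/30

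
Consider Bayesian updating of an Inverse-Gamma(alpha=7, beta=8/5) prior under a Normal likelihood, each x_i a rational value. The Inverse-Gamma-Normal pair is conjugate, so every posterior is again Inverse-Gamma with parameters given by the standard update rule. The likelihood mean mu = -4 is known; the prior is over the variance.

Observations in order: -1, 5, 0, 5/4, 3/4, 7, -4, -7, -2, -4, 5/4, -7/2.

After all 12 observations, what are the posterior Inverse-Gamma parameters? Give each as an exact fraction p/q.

alpha=13, beta=25691/160

obs 1: x=-1 → posterior Inverse-Gamma(15/2, 61/10)
obs 2: x=5 → posterior Inverse-Gamma(8, 233/5)
obs 3: x=0 → posterior Inverse-Gamma(17/2, 273/5)
obs 4: x=5/4 → posterior Inverse-Gamma(9, 10941/160)
obs 5: x=3/4 → posterior Inverse-Gamma(19/2, 6373/80)
obs 6: x=7 → posterior Inverse-Gamma(10, 11213/80)
obs 7: x=-4 → posterior Inverse-Gamma(21/2, 11213/80)
obs 8: x=-7 → posterior Inverse-Gamma(11, 11573/80)
obs 9: x=-2 → posterior Inverse-Gamma(23/2, 11733/80)
obs 10: x=-4 → posterior Inverse-Gamma(12, 11733/80)
obs 11: x=5/4 → posterior Inverse-Gamma(25/2, 25671/160)
obs 12: x=-7/2 → posterior Inverse-Gamma(13, 25691/160)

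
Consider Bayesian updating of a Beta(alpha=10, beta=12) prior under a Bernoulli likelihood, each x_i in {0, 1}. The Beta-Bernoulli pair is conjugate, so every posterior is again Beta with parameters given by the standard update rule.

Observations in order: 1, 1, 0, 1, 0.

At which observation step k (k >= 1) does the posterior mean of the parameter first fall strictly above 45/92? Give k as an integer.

obs 1: x=1 → posterior Beta(11, 12)
obs 2: x=1 → posterior Beta(12, 12)
obs 3: x=0 → posterior Beta(12, 13)
obs 4: x=1 → posterior Beta(13, 13)
obs 5: x=0 → posterior Beta(13, 14)

k = 2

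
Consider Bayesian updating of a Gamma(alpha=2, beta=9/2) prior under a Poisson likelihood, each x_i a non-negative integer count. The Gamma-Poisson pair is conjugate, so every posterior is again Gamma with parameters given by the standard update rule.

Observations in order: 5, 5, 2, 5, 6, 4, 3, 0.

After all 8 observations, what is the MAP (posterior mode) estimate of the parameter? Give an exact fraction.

62/25

obs 1: x=5 → posterior Gamma(7, 11/2)
obs 2: x=5 → posterior Gamma(12, 13/2)
obs 3: x=2 → posterior Gamma(14, 15/2)
obs 4: x=5 → posterior Gamma(19, 17/2)
obs 5: x=6 → posterior Gamma(25, 19/2)
obs 6: x=4 → posterior Gamma(29, 21/2)
obs 7: x=3 → posterior Gamma(32, 23/2)
obs 8: x=0 → posterior Gamma(32, 25/2)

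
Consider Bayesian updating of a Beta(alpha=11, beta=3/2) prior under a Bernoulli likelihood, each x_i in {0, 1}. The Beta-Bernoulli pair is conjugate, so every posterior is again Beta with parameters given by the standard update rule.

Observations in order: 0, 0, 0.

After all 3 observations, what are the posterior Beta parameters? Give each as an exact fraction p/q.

alpha=11, beta=9/2

obs 1: x=0 → posterior Beta(11, 5/2)
obs 2: x=0 → posterior Beta(11, 7/2)
obs 3: x=0 → posterior Beta(11, 9/2)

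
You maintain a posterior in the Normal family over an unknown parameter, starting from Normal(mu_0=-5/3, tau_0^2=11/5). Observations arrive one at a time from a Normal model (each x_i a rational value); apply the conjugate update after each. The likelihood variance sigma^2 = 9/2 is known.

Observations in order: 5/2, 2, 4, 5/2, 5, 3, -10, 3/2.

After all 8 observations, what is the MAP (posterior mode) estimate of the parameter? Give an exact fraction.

obs 1: x=5/2 → posterior Normal(-20/67, 99/67)
obs 2: x=2 → posterior Normal(24/89, 99/89)
obs 3: x=4 → posterior Normal(112/111, 33/37)
obs 4: x=5/2 → posterior Normal(167/133, 99/133)
obs 5: x=5 → posterior Normal(277/155, 99/155)
obs 6: x=3 → posterior Normal(343/177, 33/59)
obs 7: x=-10 → posterior Normal(123/199, 99/199)
obs 8: x=3/2 → posterior Normal(12/17, 99/221)

12/17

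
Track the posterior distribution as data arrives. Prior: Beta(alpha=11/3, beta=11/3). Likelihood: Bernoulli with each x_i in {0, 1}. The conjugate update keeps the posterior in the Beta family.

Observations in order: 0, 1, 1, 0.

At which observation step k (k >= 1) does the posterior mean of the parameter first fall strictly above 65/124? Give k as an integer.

k = 3

obs 1: x=0 → posterior Beta(11/3, 14/3)
obs 2: x=1 → posterior Beta(14/3, 14/3)
obs 3: x=1 → posterior Beta(17/3, 14/3)
obs 4: x=0 → posterior Beta(17/3, 17/3)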